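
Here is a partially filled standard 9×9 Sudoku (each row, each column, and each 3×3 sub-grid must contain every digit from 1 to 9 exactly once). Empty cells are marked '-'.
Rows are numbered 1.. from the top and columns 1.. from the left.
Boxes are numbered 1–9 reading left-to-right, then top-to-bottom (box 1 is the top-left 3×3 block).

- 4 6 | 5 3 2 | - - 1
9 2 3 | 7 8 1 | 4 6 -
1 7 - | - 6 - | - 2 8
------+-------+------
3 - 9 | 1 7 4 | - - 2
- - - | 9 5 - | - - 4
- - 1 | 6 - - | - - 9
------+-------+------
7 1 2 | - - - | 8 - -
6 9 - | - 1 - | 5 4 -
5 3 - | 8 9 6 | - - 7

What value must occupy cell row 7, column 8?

9

Cell row 7, column 8 itself could take any of {3, 9} by direct elimination.
Consider where 9 can go in row 7.
row 7, column 4 is out (column 4 already has a 9).
row 7, column 5 is out (column 5 already has a 9).
row 7, column 6 is out (box 8 already has a 9).
row 7, column 9 is out (column 9 already has a 9).
So the only cell in row 7 that can hold 9 is row 7, column 8.
Therefore row 7, column 8 = 9.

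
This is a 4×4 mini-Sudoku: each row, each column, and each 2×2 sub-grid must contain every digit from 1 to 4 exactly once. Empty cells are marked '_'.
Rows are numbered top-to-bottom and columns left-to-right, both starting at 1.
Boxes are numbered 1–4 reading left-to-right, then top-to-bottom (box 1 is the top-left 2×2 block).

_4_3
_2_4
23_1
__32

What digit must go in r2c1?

Cell r2c1 itself could take any of {1, 3} by direct elimination.
Consider where 3 can go in box 1.
r1c1 is out (row 1 already has a 3).
So the only cell in box 1 that can hold 3 is r2c1.
Therefore r2c1 = 3.

3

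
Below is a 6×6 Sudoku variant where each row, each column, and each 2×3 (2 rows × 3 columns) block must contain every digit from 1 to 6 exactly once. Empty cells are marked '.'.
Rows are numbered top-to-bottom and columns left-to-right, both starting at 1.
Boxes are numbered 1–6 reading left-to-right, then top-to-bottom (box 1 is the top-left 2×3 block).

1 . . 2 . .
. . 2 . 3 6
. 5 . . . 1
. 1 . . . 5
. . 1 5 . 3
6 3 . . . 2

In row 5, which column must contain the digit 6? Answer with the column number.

Consider where 6 can go in row 5.
R5C1 is out (column 1 already has a 6).
R5C2 is out (box 5 already has a 6).
So the only cell in row 5 that can hold 6 is R5C5.
That is column 5.

5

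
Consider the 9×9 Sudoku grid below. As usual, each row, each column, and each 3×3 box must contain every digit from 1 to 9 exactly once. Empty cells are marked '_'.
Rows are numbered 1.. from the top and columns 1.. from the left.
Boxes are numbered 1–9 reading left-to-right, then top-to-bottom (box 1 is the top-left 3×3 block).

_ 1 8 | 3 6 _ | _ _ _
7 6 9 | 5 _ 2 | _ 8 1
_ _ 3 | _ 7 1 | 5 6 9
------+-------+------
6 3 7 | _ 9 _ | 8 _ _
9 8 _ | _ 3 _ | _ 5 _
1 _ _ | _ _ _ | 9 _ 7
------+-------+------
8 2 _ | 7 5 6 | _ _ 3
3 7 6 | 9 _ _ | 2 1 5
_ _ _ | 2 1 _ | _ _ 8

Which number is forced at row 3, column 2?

4

Row 3 already contains {1, 3, 5, 6, 7, 9}.
Column 2 already contains {1, 2, 3, 6, 7, 8}.
Its 3×3 block (box 1) already contains {1, 3, 6, 7, 8, 9}.
The only value from 1–9 not eliminated is 4, so row 3, column 2 = 4.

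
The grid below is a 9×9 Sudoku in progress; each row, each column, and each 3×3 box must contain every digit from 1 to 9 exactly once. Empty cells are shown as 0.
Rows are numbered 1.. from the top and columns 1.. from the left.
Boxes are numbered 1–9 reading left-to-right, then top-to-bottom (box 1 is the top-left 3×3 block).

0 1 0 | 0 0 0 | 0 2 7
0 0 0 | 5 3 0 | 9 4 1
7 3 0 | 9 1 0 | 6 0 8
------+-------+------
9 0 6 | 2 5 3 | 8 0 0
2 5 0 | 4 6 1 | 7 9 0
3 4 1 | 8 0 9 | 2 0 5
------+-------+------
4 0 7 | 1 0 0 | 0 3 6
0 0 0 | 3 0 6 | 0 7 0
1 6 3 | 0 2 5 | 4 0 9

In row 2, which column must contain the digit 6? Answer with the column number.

Consider where 6 can go in row 2.
row 2, column 2 is out (column 2 already has a 6).
row 2, column 3 is out (column 3 already has a 6).
row 2, column 6 is out (column 6 already has a 6).
So the only cell in row 2 that can hold 6 is row 2, column 1.
That is column 1.

1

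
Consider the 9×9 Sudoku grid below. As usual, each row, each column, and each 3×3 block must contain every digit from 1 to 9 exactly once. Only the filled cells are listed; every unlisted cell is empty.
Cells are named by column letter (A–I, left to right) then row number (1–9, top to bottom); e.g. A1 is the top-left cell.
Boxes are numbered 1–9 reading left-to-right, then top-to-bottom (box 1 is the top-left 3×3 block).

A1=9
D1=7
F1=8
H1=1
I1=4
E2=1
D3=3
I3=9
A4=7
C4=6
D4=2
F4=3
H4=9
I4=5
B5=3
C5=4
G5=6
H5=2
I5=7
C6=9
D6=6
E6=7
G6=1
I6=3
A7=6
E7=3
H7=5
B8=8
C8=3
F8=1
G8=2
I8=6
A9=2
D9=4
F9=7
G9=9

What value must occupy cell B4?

Row 4 already contains {2, 3, 5, 6, 7, 9}.
Column B already contains {3, 8}.
Its 3×3 block (box 4) already contains {3, 4, 6, 7, 9}.
The only value from 1–9 not eliminated is 1, so B4 = 1.

1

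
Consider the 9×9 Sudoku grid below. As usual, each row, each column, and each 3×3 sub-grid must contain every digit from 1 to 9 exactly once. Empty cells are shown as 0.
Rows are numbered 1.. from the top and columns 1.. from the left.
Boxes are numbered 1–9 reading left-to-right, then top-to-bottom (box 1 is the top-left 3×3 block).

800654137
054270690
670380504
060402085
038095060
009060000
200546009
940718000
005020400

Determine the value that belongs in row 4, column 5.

3

Row 4 already contains {2, 4, 5, 6, 8}.
Column 5 already contains {1, 2, 4, 5, 6, 7, 8, 9}.
Its 3×3 block (box 5) already contains {2, 4, 5, 6, 9}.
The only value from 1–9 not eliminated is 3, so row 4, column 5 = 3.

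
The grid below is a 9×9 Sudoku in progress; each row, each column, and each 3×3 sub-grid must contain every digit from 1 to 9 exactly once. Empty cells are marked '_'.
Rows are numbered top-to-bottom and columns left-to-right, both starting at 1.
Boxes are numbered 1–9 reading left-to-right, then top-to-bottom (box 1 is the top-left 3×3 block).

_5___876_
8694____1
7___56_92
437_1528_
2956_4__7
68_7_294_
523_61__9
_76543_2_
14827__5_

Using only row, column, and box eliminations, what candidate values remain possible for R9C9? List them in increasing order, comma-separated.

3,6

Row 9 already contains {1, 2, 4, 5, 7, 8}.
Column 9 already contains {1, 2, 7, 9}.
Its 3×3 block (box 9) already contains {2, 5, 9}.
Removing those from 1–9 leaves {3, 6} as the candidates for R9C9.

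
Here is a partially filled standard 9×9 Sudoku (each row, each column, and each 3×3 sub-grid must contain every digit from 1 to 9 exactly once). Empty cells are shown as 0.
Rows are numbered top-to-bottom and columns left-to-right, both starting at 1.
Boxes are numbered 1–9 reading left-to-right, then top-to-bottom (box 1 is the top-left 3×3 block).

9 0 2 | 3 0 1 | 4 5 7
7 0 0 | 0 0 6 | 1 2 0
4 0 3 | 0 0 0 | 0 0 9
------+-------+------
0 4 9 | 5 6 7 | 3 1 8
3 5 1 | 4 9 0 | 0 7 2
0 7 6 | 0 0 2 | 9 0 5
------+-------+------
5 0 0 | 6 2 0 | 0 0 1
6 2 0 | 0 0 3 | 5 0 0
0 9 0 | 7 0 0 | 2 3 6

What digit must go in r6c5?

Cell r6c5 itself could take any of {1, 3, 8} by direct elimination.
Consider where 3 can go in box 5.
r5c6 is out (row 5 already has a 3).
r6c4 is out (column 4 already has a 3).
So the only cell in box 5 that can hold 3 is r6c5.
Therefore r6c5 = 3.

3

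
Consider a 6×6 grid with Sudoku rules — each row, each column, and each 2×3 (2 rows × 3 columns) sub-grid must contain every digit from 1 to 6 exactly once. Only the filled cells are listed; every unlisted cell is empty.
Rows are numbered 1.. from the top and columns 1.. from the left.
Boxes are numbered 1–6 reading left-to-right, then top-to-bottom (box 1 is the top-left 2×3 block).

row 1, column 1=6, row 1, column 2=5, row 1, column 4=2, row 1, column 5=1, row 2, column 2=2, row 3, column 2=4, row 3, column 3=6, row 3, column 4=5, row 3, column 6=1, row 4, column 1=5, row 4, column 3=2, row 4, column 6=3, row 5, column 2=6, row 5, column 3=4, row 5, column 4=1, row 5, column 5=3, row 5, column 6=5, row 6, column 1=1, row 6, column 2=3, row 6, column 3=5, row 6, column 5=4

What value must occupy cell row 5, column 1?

Row 5 already contains {1, 3, 4, 5, 6}.
Column 1 already contains {1, 5, 6}.
Its 2×3 block (box 5) already contains {1, 3, 4, 5, 6}.
The only value from 1–6 not eliminated is 2, so row 5, column 1 = 2.

2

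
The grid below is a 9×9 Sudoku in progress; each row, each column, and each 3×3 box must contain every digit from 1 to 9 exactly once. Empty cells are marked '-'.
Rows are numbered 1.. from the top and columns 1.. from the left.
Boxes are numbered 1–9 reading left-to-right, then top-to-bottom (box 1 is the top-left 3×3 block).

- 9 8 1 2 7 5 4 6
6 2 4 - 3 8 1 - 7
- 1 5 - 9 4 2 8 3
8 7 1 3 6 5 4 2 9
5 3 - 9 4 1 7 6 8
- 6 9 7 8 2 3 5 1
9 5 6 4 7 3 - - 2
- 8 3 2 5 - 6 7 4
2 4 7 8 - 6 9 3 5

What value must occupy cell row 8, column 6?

Row 8 already contains {2, 3, 4, 5, 6, 7, 8}.
Column 6 already contains {1, 2, 3, 4, 5, 6, 7, 8}.
Its 3×3 block (box 8) already contains {2, 3, 4, 5, 6, 7, 8}.
The only value from 1–9 not eliminated is 9, so row 8, column 6 = 9.

9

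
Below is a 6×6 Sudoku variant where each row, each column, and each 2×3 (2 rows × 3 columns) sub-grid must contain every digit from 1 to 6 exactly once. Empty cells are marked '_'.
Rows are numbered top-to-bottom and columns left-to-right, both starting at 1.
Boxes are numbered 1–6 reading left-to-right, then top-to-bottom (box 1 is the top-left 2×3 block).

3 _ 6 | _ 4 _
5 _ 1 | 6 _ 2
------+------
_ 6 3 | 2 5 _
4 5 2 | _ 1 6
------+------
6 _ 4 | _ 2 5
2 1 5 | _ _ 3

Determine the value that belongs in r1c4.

5

Cell r1c4 itself could take any of {1, 5} by direct elimination.
Consider where 5 can go in box 2.
r1c6 is out (column 6 already has a 5).
r2c5 is out (row 2 already has a 5).
So the only cell in box 2 that can hold 5 is r1c4.
Therefore r1c4 = 5.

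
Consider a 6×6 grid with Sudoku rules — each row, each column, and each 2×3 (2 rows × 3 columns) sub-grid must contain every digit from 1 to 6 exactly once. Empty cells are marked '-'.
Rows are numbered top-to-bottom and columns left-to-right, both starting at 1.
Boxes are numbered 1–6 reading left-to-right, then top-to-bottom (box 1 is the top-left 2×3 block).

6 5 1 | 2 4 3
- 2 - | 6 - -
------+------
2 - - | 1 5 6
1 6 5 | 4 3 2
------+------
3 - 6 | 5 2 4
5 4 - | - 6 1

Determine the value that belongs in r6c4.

3

Row 6 already contains {1, 4, 5, 6}.
Column 4 already contains {1, 2, 4, 5, 6}.
Its 2×3 block (box 6) already contains {1, 2, 4, 5, 6}.
The only value from 1–6 not eliminated is 3, so r6c4 = 3.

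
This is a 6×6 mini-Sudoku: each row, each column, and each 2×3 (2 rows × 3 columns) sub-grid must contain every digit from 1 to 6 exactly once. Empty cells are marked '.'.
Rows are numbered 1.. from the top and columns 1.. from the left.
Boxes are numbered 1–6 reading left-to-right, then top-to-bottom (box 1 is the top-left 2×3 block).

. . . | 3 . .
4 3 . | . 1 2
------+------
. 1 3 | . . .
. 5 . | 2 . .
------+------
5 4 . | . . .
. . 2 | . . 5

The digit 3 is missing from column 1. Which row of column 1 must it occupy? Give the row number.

6

Consider where 3 can go in column 1.
row 1, column 1 is out (row 1 already has a 3).
row 3, column 1 is out (row 3 already has a 3).
row 4, column 1 is out (box 3 already has a 3).
So the only cell in column 1 that can hold 3 is row 6, column 1.
That is row 6.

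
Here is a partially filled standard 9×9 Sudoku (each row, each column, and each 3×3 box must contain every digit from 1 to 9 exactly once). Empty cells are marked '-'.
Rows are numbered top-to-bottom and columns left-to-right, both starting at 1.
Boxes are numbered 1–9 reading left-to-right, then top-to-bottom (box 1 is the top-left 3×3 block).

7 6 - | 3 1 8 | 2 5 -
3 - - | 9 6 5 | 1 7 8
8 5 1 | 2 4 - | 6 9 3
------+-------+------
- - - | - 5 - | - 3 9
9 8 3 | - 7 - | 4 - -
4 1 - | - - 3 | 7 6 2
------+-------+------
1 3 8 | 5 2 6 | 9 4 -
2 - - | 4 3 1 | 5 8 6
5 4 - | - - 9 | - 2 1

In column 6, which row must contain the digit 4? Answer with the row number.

Consider where 4 can go in column 6.
r3c6 is out (row 3 already has a 4).
r5c6 is out (row 5 already has a 4).
So the only cell in column 6 that can hold 4 is r4c6.
That is row 4.

4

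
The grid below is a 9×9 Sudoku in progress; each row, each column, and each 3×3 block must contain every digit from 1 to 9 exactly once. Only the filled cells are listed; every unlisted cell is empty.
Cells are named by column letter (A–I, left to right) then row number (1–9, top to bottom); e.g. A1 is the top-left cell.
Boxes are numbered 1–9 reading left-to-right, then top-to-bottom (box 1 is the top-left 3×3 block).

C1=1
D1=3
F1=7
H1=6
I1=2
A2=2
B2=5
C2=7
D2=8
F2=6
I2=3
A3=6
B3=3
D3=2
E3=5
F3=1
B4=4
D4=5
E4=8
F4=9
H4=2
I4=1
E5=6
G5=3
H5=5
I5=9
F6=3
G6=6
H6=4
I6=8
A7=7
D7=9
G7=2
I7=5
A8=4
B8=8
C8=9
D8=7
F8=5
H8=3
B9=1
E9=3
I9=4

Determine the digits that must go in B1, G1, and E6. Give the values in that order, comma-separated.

9,5,7

For B1:
  Row 1 already contains {1, 2, 3, 6, 7}.
  Column B already contains {1, 3, 4, 5, 8}.
  Its 3×3 block (box 1) already contains {1, 2, 3, 5, 6, 7}.
  The only value from 1–9 not eliminated is 9, so B1 = 9.
For G1:
  Consider where 5 can go in row 1.
  A1 is out (box 1 already has a 5).
  B1 is out (column B already has a 5).
  E1 is out (column E already has a 5).
  So the only cell in row 1 that can hold 5 is G1.
  So G1 = 5.
For E6:
  Consider where 7 can go in column E.
  E1 is out (row 1 already has a 7).
  E2 is out (row 2 already has a 7).
  E7 is out (row 7 already has a 7).
  E8 is out (row 8 already has a 7).
  So the only cell in column E that can hold 7 is E6.
  So E6 = 7.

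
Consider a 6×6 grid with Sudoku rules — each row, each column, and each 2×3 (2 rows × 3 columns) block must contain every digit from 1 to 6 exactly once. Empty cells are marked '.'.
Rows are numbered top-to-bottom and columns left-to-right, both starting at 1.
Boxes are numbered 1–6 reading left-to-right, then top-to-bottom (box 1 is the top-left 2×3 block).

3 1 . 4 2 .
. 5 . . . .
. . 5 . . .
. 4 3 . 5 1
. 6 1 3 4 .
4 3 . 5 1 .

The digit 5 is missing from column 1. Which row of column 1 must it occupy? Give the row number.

5

Consider where 5 can go in column 1.
R2C1 is out (row 2 already has a 5).
R3C1 is out (row 3 already has a 5).
R4C1 is out (row 4 already has a 5).
So the only cell in column 1 that can hold 5 is R5C1.
That is row 5.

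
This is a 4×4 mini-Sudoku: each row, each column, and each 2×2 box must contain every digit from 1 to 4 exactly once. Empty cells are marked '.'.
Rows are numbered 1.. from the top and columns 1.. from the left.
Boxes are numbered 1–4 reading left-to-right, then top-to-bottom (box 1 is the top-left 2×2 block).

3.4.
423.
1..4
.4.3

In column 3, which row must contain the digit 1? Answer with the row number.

Consider where 1 can go in column 3.
row 3, column 3 is out (row 3 already has a 1).
So the only cell in column 3 that can hold 1 is row 4, column 3.
That is row 4.

4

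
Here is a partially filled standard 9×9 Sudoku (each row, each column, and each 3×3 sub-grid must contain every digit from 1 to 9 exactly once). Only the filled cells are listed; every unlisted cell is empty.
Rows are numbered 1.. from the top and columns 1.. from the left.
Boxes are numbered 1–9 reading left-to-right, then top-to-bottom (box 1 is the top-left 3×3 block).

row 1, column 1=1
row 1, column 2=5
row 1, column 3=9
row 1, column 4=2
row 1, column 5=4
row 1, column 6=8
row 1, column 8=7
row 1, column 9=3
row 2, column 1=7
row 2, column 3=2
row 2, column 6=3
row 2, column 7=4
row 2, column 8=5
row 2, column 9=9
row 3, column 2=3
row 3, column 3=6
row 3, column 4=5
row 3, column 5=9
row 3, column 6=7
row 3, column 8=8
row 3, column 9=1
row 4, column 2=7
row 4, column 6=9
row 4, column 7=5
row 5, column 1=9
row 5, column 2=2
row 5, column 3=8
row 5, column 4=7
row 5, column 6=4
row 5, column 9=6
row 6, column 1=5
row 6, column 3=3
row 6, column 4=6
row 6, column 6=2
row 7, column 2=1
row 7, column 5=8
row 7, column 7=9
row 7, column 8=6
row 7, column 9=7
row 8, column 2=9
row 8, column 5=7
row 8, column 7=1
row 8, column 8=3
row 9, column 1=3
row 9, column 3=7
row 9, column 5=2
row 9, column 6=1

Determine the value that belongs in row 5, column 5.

5

Cell row 5, column 5 itself could take any of {1, 3, 5} by direct elimination.
Consider where 5 can go in box 5.
row 4, column 4 is out (row 4 already has a 5).
row 4, column 5 is out (row 4 already has a 5).
row 6, column 5 is out (row 6 already has a 5).
So the only cell in box 5 that can hold 5 is row 5, column 5.
Therefore row 5, column 5 = 5.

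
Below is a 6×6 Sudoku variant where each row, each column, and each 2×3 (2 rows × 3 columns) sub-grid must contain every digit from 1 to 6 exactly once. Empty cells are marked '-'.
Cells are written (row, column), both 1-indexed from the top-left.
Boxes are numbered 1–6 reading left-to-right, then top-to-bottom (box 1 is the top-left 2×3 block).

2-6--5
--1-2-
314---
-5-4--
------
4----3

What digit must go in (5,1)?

1

Cell (5,1) itself could take any of {1, 5, 6} by direct elimination.
Consider where 1 can go in column 1.
(2,1) is out (row 2 already has a 1).
(4,1) is out (box 3 already has a 1).
So the only cell in column 1 that can hold 1 is (5,1).
Therefore (5,1) = 1.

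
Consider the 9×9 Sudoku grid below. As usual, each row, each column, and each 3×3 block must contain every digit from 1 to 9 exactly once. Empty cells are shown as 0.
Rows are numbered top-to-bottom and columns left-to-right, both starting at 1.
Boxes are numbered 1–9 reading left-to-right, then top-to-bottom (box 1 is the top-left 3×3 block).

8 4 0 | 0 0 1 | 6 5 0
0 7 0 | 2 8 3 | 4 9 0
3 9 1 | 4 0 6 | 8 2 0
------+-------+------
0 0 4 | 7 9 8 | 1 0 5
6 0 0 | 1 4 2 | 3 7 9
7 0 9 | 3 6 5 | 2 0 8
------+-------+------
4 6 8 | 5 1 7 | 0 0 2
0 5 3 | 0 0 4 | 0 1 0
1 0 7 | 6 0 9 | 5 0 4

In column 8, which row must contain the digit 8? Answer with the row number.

Consider where 8 can go in column 8.
R4C8 is out (row 4 already has a 8).
R6C8 is out (row 6 already has a 8).
R7C8 is out (row 7 already has a 8).
So the only cell in column 8 that can hold 8 is R9C8.
That is row 9.

9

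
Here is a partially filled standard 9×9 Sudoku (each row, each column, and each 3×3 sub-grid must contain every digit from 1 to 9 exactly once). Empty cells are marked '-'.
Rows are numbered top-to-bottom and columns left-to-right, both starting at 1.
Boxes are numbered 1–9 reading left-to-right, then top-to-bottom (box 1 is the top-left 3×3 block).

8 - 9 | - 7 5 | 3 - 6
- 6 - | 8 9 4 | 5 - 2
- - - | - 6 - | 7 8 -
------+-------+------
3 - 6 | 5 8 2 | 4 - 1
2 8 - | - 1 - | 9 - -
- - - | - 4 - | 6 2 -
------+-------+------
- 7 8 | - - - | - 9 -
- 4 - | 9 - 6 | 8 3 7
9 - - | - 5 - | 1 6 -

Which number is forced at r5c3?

4

Cell r5c3 itself could take any of {4, 5, 7} by direct elimination.
Consider where 4 can go in box 4.
r4c2 is out (row 4 already has a 4).
r6c1 is out (row 6 already has a 4).
r6c2 is out (row 6 already has a 4).
r6c3 is out (row 6 already has a 4).
So the only cell in box 4 that can hold 4 is r5c3.
Therefore r5c3 = 4.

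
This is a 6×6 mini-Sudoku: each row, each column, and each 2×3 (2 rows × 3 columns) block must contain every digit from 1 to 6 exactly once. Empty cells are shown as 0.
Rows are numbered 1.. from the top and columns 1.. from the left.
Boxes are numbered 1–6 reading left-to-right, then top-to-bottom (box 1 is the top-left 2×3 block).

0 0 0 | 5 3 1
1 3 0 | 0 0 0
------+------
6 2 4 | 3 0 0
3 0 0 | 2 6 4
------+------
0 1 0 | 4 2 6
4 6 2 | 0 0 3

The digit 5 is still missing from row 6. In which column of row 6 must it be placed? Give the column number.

5

Consider where 5 can go in row 6.
row 6, column 4 is out (column 4 already has a 5).
So the only cell in row 6 that can hold 5 is row 6, column 5.
That is column 5.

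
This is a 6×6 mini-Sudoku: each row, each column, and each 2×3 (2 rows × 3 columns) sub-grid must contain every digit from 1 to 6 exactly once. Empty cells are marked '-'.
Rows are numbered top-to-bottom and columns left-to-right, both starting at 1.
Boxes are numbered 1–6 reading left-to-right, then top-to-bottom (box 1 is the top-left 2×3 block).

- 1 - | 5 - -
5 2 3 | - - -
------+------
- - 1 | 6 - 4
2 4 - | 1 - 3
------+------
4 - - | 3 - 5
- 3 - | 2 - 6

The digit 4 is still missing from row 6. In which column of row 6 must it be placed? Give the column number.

Consider where 4 can go in row 6.
R6C1 is out (column 1 already has a 4).
R6C3 is out (box 5 already has a 4).
So the only cell in row 6 that can hold 4 is R6C5.
That is column 5.

5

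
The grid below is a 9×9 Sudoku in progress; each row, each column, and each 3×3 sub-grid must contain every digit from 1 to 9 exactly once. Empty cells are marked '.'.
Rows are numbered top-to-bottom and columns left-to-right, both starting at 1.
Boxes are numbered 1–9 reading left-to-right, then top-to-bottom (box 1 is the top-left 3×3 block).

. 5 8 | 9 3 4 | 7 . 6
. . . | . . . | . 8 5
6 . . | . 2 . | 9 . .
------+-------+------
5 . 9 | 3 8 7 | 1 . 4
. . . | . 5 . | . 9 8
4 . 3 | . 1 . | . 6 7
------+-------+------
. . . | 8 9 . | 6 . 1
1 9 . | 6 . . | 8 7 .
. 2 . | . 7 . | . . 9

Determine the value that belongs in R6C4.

2

Row 6 already contains {1, 3, 4, 6, 7}.
Column 4 already contains {3, 6, 8, 9}.
Its 3×3 block (box 5) already contains {1, 3, 5, 7, 8}.
The only value from 1–9 not eliminated is 2, so R6C4 = 2.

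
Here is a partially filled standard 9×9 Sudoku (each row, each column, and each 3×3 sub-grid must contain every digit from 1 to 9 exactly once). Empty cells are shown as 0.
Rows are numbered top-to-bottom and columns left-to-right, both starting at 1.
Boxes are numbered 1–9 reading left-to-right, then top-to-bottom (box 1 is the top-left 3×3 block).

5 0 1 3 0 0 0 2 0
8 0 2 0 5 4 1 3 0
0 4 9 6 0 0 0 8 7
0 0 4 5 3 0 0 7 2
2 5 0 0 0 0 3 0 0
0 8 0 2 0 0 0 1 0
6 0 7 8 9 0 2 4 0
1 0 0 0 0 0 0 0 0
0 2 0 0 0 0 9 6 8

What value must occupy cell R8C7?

7

Cell R8C7 itself could take any of {5, 7} by direct elimination.
Consider where 7 can go in column 7.
R1C7 is out (box 3 already has a 7).
R3C7 is out (row 3 already has a 7).
R4C7 is out (row 4 already has a 7).
R6C7 is out (box 6 already has a 7).
So the only cell in column 7 that can hold 7 is R8C7.
Therefore R8C7 = 7.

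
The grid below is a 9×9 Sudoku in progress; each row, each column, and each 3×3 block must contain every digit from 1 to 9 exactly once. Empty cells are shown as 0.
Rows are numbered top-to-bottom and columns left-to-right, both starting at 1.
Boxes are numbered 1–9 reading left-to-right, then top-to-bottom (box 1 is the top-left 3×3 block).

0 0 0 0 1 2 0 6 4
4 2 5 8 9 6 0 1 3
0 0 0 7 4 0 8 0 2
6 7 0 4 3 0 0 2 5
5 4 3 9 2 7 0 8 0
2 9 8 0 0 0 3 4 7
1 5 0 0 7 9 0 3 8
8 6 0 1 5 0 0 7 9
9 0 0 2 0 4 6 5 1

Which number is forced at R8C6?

Row 8 already contains {1, 5, 6, 7, 8, 9}.
Column 6 already contains {2, 4, 6, 7, 9}.
Its 3×3 block (box 8) already contains {1, 2, 4, 5, 7, 9}.
The only value from 1–9 not eliminated is 3, so R8C6 = 3.

3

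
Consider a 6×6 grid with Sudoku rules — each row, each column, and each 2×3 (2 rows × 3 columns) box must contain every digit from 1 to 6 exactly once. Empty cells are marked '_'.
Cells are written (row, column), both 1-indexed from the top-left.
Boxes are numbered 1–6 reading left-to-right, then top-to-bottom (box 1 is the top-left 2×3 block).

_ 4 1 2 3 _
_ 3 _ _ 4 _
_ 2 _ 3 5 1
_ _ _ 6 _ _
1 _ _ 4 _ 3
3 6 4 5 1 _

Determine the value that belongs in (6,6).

2

Row 6 already contains {1, 3, 4, 5, 6}.
Column 6 already contains {1, 3}.
Its 2×3 block (box 6) already contains {1, 3, 4, 5}.
The only value from 1–6 not eliminated is 2, so (6,6) = 2.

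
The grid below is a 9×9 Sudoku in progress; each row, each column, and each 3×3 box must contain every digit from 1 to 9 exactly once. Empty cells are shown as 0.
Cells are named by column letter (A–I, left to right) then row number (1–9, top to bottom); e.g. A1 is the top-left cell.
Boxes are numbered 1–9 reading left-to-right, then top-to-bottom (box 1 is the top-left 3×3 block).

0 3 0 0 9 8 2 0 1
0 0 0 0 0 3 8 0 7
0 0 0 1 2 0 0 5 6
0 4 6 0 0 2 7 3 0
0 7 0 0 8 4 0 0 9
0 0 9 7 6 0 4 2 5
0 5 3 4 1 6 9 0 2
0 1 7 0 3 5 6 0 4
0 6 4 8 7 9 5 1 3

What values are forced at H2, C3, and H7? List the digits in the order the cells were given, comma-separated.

For H2:
  Consider where 9 can go in column H.
  H1 is out (row 1 already has a 9).
  H5 is out (row 5 already has a 9).
  H7 is out (row 7 already has a 9).
  H8 is out (box 9 already has a 9).
  So the only cell in column H that can hold 9 is H2.
  So H2 = 9.
For C3:
  Row 3 already contains {1, 2, 5, 6}.
  Column C already contains {3, 4, 6, 7, 9}.
  Its 3×3 block (box 1) already contains {3}.
  The only value from 1–9 not eliminated is 8, so C3 = 8.
For H7:
  Consider where 7 can go in box 9.
  H8 is out (row 8 already has a 7).
  So the only cell in box 9 that can hold 7 is H7.
  So H7 = 7.

9,8,7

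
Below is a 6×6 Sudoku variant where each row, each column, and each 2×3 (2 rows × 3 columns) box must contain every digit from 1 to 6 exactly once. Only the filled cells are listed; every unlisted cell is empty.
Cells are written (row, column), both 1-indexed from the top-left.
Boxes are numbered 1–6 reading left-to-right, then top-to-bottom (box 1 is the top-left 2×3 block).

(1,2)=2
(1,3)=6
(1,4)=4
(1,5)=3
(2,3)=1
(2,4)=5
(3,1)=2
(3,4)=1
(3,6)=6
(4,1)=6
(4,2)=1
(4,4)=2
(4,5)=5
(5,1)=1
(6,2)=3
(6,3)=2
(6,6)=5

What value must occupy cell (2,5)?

Cell (2,5) itself could take any of {2, 6} by direct elimination.
Consider where 6 can go in box 2.
(1,6) is out (row 1 already has a 6).
(2,6) is out (column 6 already has a 6).
So the only cell in box 2 that can hold 6 is (2,5).
Therefore (2,5) = 6.

6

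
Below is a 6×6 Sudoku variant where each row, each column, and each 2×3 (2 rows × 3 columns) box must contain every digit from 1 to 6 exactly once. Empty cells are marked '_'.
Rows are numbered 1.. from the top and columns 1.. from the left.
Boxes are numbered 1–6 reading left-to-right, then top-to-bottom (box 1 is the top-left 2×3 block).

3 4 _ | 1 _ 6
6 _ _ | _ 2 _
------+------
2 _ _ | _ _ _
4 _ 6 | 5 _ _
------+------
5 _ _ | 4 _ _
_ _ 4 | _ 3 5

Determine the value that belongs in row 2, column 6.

Cell row 2, column 6 itself could take any of {3, 4} by direct elimination.
Consider where 4 can go in row 2.
row 2, column 2 is out (column 2 already has a 4).
row 2, column 3 is out (column 3 already has a 4).
row 2, column 4 is out (column 4 already has a 4).
So the only cell in row 2 that can hold 4 is row 2, column 6.
Therefore row 2, column 6 = 4.

4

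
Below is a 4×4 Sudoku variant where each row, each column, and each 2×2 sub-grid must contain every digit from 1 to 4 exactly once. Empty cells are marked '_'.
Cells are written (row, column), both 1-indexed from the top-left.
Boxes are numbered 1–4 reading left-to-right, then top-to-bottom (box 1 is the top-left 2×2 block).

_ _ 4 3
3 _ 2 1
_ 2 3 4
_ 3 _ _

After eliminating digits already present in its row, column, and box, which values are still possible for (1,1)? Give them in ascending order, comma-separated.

Row 1 already contains {3, 4}.
Column 1 already contains {3}.
Its 2×2 block (box 1) already contains {3}.
Removing those from 1–4 leaves {1, 2} as the candidates for (1,1).

1,2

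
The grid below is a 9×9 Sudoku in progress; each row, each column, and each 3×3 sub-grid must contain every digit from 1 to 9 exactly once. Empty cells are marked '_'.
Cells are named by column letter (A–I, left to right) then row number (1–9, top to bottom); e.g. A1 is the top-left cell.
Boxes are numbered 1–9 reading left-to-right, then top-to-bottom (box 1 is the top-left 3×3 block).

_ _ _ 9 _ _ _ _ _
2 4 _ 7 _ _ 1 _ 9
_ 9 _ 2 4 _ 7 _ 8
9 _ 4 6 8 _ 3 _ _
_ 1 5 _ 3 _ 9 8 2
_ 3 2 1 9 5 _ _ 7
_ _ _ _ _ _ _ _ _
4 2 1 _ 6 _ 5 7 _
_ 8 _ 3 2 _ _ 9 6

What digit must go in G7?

8

Cell G7 itself could take any of {2, 4, 8} by direct elimination.
Consider where 8 can go in column G.
G1 is out (box 3 already has a 8).
G6 is out (box 6 already has a 8).
G9 is out (row 9 already has a 8).
So the only cell in column G that can hold 8 is G7.
Therefore G7 = 8.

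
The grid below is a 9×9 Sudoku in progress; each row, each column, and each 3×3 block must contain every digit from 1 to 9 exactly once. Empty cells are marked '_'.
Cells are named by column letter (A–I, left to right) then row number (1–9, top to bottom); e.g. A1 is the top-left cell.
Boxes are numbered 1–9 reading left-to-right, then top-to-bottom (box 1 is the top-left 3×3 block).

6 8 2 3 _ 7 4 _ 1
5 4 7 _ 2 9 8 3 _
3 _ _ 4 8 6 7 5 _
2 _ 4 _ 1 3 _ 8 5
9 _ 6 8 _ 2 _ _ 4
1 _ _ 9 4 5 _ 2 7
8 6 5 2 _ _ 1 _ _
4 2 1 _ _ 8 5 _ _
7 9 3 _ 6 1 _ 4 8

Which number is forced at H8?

Cell H8 itself could take any of {6, 7, 9} by direct elimination.
Consider where 6 can go in column H.
H1 is out (row 1 already has a 6).
H5 is out (row 5 already has a 6).
H7 is out (row 7 already has a 6).
So the only cell in column H that can hold 6 is H8.
Therefore H8 = 6.

6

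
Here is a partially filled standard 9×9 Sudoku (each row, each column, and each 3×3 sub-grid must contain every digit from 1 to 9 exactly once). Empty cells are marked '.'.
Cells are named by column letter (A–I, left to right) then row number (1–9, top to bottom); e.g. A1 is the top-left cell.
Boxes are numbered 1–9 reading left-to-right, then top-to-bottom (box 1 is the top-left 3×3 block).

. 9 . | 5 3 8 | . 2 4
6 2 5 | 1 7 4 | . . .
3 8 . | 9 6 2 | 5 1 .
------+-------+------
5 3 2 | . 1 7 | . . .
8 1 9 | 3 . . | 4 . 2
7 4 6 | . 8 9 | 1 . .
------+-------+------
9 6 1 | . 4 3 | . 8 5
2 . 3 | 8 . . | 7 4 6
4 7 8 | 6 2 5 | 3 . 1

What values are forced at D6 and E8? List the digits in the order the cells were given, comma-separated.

2,9

For D6:
  Row 6 already contains {1, 4, 6, 7, 8, 9}.
  Column D already contains {1, 3, 5, 6, 8, 9}.
  Its 3×3 block (box 5) already contains {1, 3, 7, 8, 9}.
  The only value from 1–9 not eliminated is 2, so D6 = 2.
For E8:
  Row 8 already contains {2, 3, 4, 6, 7, 8}.
  Column E already contains {1, 2, 3, 4, 6, 7, 8}.
  Its 3×3 block (box 8) already contains {2, 3, 4, 5, 6, 8}.
  The only value from 1–9 not eliminated is 9, so E8 = 9.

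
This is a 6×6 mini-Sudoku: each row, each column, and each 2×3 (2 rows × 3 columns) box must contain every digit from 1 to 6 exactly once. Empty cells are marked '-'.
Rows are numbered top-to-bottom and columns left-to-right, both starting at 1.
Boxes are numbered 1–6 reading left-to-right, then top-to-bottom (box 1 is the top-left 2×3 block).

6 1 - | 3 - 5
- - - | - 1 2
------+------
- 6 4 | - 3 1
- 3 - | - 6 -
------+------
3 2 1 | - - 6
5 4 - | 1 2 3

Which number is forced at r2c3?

Cell r2c3 itself could take any of {3, 5} by direct elimination.
Consider where 3 can go in box 1.
r1c3 is out (row 1 already has a 3).
r2c1 is out (column 1 already has a 3).
r2c2 is out (column 2 already has a 3).
So the only cell in box 1 that can hold 3 is r2c3.
Therefore r2c3 = 3.

3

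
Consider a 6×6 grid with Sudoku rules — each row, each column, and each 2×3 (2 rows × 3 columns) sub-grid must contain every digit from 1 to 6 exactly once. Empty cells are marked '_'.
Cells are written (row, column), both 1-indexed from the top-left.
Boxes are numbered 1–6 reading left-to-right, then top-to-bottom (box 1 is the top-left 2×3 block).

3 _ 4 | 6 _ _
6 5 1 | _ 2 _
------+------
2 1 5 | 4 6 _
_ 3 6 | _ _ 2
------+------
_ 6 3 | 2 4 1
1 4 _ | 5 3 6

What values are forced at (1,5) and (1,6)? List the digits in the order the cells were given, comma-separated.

For (1,5):
  Consider where 1 can go in row 1.
  (1,2) is out (column 2 already has a 1).
  (1,6) is out (column 6 already has a 1).
  So the only cell in row 1 that can hold 1 is (1,5).
  So (1,5) = 1.
For (1,6):
  Row 1 already contains {3, 4, 6}.
  Column 6 already contains {1, 2, 6}.
  Its 2×3 block (box 2) already contains {2, 6}.
  The only value from 1–6 not eliminated is 5, so (1,6) = 5.

1,5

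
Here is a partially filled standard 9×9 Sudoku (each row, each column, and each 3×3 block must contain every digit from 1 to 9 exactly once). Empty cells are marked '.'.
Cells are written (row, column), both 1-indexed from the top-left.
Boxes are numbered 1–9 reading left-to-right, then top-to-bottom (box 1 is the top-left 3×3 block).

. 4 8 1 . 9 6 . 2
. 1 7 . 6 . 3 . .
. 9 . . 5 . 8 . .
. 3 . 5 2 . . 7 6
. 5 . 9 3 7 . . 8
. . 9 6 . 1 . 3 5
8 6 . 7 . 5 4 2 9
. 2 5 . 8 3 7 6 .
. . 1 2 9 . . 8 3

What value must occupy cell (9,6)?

6

Cell (9,6) itself could take any of {4, 6} by direct elimination.
Consider where 6 can go in column 6.
(2,6) is out (row 2 already has a 6).
(3,6) is out (box 2 already has a 6).
(4,6) is out (row 4 already has a 6).
So the only cell in column 6 that can hold 6 is (9,6).
Therefore (9,6) = 6.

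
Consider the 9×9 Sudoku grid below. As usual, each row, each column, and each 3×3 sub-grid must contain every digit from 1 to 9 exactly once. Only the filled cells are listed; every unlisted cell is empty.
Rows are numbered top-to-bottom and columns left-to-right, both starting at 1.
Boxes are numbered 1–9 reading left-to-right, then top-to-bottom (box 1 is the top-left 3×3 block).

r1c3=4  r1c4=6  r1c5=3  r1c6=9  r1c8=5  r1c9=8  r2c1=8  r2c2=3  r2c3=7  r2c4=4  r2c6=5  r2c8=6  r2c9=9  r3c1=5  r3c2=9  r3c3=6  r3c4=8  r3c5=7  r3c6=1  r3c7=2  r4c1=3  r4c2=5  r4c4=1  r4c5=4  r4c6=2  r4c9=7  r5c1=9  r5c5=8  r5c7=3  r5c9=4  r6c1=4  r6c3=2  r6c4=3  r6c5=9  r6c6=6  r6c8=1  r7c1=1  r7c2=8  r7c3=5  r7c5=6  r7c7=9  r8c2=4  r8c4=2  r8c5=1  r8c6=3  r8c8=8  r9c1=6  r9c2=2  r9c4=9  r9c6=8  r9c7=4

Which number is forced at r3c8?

Cell r3c8 itself could take any of {3, 4} by direct elimination.
Consider where 4 can go in row 3.
r3c9 is out (column 9 already has a 4).
So the only cell in row 3 that can hold 4 is r3c8.
Therefore r3c8 = 4.

4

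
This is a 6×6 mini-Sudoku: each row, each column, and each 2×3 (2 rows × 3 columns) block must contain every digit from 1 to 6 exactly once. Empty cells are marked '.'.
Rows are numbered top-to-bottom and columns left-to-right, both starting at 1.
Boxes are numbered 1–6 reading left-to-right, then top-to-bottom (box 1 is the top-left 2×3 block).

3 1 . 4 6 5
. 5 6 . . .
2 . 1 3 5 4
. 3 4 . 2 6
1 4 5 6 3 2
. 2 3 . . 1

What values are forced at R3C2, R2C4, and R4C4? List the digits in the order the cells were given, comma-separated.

For R3C2:
  Row 3 already contains {1, 2, 3, 4, 5}.
  Column 2 already contains {1, 2, 3, 4, 5}.
  Its 2×3 block (box 3) already contains {1, 2, 3, 4}.
  The only value from 1–6 not eliminated is 6, so R3C2 = 6.
For R2C4:
  Consider where 2 can go in box 2.
  R2C5 is out (column 5 already has a 2).
  R2C6 is out (column 6 already has a 2).
  So the only cell in box 2 that can hold 2 is R2C4.
  So R2C4 = 2.
For R4C4:
  Row 4 already contains {2, 3, 4, 6}.
  Column 4 already contains {3, 4, 6}.
  Its 2×3 block (box 4) already contains {2, 3, 4, 5, 6}.
  The only value from 1–6 not eliminated is 1, so R4C4 = 1.

6,2,1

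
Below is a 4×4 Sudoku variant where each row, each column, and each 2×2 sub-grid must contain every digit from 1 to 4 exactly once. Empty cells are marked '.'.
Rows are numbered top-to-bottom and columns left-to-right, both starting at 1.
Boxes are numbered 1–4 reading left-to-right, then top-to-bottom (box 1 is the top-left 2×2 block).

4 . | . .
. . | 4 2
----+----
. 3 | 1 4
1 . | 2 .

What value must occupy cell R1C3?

Row 1 already contains {4}.
Column 3 already contains {1, 2, 4}.
Its 2×2 block (box 2) already contains {2, 4}.
The only value from 1–4 not eliminated is 3, so R1C3 = 3.

3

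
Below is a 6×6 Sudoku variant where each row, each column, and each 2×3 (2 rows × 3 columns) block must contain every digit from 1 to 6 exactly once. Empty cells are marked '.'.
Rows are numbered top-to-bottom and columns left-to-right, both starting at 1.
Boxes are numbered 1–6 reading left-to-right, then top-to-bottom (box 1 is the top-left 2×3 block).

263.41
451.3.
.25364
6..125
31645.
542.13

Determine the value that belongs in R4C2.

Row 4 already contains {1, 2, 5, 6}.
Column 2 already contains {1, 2, 4, 5, 6}.
Its 2×3 block (box 3) already contains {2, 5, 6}.
The only value from 1–6 not eliminated is 3, so R4C2 = 3.

3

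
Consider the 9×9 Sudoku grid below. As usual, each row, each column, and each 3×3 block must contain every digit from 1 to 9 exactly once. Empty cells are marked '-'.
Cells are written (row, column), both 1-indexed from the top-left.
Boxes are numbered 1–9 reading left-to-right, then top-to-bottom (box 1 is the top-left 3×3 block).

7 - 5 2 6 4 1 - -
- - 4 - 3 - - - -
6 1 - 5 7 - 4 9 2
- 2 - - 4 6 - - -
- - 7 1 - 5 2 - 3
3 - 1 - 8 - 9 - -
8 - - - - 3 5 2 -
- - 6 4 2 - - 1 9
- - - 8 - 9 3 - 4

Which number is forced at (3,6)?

Row 3 already contains {1, 2, 4, 5, 6, 7, 9}.
Column 6 already contains {3, 4, 5, 6, 9}.
Its 3×3 block (box 2) already contains {2, 3, 4, 5, 6, 7}.
The only value from 1–9 not eliminated is 8, so (3,6) = 8.

8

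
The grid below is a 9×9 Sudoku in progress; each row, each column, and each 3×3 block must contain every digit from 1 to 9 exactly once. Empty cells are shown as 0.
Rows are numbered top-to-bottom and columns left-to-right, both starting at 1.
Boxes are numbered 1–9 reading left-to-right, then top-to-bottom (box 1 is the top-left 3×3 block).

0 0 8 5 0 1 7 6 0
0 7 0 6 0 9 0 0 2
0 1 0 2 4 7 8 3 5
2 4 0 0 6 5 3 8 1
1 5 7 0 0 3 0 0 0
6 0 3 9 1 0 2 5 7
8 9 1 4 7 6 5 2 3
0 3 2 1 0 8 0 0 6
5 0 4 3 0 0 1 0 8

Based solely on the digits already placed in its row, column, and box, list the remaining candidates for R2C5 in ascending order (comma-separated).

3,8

Row 2 already contains {2, 6, 7, 9}.
Column 5 already contains {1, 4, 6, 7}.
Its 3×3 block (box 2) already contains {1, 2, 4, 5, 6, 7, 9}.
Removing those from 1–9 leaves {3, 8} as the candidates for R2C5.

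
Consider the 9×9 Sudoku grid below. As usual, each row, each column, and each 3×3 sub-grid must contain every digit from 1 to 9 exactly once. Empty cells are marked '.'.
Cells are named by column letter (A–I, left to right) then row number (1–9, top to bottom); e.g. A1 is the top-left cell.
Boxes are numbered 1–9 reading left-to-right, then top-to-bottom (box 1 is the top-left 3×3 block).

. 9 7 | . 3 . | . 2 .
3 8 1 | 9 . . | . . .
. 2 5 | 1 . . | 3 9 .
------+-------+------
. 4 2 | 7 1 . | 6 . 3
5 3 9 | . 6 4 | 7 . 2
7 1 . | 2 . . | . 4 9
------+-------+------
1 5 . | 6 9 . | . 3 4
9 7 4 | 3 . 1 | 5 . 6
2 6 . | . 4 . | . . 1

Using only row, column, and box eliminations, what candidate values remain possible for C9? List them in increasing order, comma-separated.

3,8

Row 9 already contains {1, 2, 4, 6}.
Column C already contains {1, 2, 4, 5, 7, 9}.
Its 3×3 block (box 7) already contains {1, 2, 4, 5, 6, 7, 9}.
Removing those from 1–9 leaves {3, 8} as the candidates for C9.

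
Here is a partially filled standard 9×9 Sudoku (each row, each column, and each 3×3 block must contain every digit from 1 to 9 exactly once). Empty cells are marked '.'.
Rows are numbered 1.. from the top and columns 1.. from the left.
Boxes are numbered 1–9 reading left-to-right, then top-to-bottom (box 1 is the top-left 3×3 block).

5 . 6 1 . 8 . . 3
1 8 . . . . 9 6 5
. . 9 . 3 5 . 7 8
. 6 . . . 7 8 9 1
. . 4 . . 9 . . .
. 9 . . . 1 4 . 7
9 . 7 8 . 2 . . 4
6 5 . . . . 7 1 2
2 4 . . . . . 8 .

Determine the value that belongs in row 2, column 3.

3

Cell row 2, column 3 itself could take any of {2, 3} by direct elimination.
Consider where 3 can go in box 1.
row 1, column 2 is out (row 1 already has a 3).
row 3, column 1 is out (row 3 already has a 3).
row 3, column 2 is out (row 3 already has a 3).
So the only cell in box 1 that can hold 3 is row 2, column 3.
Therefore row 2, column 3 = 3.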